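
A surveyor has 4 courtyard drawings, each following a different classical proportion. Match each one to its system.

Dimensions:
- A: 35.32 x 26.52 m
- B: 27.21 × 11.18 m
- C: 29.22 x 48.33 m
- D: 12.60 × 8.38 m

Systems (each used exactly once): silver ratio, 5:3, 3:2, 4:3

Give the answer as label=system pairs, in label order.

A=4:3, B=silver ratio, C=5:3, D=3:2

Ratios: A ≈ 1.332; B ≈ 2.434; C ≈ 1.654; D ≈ 1.504.
Targets: silver ratio ≈ 2.414; 5:3 ≈ 1.667; 3:2 ≈ 1.500; 4:3 ≈ 1.333.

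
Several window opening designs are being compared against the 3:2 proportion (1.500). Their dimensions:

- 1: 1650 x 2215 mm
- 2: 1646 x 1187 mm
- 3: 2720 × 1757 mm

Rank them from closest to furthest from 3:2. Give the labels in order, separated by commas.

3, 2, 1

Ratios: 1 = 2215 / 1650 ≈ 1.342; 2 = 1646 / 1187 ≈ 1.387; 3 = 2720 / 1757 ≈ 1.548.
|Δ from 1.500|: 1 0.158; 2 0.113; 3 0.048.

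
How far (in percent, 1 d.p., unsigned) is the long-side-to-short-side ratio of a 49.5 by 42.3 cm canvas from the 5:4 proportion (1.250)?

Ratio = 49.5 / 42.3 ≈ 1.1702.
Ideal 5:4 = 1.2500. |1.1702 − 1.2500| / 1.2500 ≈ 6.38% → 6.4%.

6.4%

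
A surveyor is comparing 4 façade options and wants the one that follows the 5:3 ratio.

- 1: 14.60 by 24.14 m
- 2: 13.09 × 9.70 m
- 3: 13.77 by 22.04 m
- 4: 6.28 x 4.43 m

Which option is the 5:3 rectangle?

Ratios (long/short): 1 ≈ 1.653; 2 ≈ 1.349; 3 ≈ 1.601; 4 ≈ 1.418.
5:3 ≈ 1.667; option 1 is nearest (Δ 0.014).

1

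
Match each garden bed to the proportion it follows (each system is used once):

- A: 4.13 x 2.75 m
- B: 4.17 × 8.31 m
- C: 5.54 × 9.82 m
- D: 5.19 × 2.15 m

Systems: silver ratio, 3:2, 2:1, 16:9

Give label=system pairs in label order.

Ratios: A ≈ 1.502; B ≈ 1.993; C ≈ 1.773; D ≈ 2.414.
Targets: silver ratio ≈ 2.414; 3:2 ≈ 1.500; 2:1 ≈ 2.000; 16:9 ≈ 1.778.

A=3:2, B=2:1, C=16:9, D=silver ratio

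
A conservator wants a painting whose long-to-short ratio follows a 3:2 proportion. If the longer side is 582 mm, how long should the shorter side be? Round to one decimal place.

388.0 mm

3:2 = 1.50000.
Shorter side = 582 ÷ 1.50000 ≈ 388.000 → 388.0 mm.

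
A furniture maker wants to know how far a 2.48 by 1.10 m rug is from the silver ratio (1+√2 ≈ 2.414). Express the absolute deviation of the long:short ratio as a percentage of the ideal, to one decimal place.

6.6%

Ratio = 2.48 / 1.10 ≈ 2.2545.
Ideal silver ratio ≈ 2.4142. |2.2545 − 2.4142| / 2.4142 ≈ 6.62% → 6.6%.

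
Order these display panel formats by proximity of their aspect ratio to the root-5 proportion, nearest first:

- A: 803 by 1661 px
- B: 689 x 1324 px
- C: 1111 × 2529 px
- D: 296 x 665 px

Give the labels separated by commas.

D, C, A, B

Ratios: A = 1661 / 803 ≈ 2.068; B = 1324 / 689 ≈ 1.922; C = 2529 / 1111 ≈ 2.276; D = 665 / 296 ≈ 2.247.
|Δ from 2.236|: A 0.168; B 0.314; C 0.040; D 0.011.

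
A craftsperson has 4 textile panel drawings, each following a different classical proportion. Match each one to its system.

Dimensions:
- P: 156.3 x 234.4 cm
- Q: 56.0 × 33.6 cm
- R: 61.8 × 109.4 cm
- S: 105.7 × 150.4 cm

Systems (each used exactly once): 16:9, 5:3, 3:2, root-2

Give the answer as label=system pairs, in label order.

P=3:2, Q=5:3, R=16:9, S=root-2

P = 234.4/156.3 ≈ 1.500 → 3:2 (1.500)
Q = 56.0/33.6 ≈ 1.667 → 5:3 (1.667)
R = 109.4/61.8 ≈ 1.770 → 16:9 (1.778)
S = 150.4/105.7 ≈ 1.423 → root-2 (1.414)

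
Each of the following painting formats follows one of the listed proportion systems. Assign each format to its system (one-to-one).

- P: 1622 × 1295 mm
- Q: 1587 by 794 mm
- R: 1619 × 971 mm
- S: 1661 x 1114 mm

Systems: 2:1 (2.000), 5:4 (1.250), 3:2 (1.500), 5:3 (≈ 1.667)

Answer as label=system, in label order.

P=5:4, Q=2:1, R=5:3, S=3:2

P = 1622/1295 ≈ 1.253 → 5:4 (1.250)
Q = 1587/794 ≈ 1.999 → 2:1 (2.000)
R = 1619/971 ≈ 1.667 → 5:3 (1.667)
S = 1661/1114 ≈ 1.491 → 3:2 (1.500)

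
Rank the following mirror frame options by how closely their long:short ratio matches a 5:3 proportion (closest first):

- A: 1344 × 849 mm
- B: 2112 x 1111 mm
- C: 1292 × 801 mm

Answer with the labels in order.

C, A, B

A: 1344/849 ≈ 1.583 → |1.583 − 1.667| = 0.084
B: 2112/1111 ≈ 1.901 → |1.901 − 1.667| = 0.234
C: 1292/801 ≈ 1.613 → |1.613 − 1.667| = 0.054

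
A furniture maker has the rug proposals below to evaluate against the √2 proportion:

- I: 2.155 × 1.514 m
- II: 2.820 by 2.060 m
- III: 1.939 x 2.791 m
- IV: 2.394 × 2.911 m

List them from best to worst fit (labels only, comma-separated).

Ratios: I = 2.155 / 1.514 ≈ 1.423; II = 2.820 / 2.060 ≈ 1.369; III = 2.791 / 1.939 ≈ 1.439; IV = 2.911 / 2.394 ≈ 1.216.
|Δ from 1.414|: I 0.009; II 0.045; III 0.025; IV 0.198.

I, III, II, IV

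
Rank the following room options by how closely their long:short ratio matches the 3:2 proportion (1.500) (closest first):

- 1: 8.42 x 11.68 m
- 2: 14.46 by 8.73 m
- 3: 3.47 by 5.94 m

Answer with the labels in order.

1, 2, 3

Ratios: 1 = 11.68 / 8.42 ≈ 1.387; 2 = 14.46 / 8.73 ≈ 1.656; 3 = 5.94 / 3.47 ≈ 1.712.
|Δ from 1.500|: 1 0.113; 2 0.156; 3 0.212.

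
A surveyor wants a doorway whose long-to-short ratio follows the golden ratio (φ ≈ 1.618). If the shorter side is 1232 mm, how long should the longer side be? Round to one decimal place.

golden ratio ≈ 1.61803.
Longer side = 1232 × 1.61803 ≈ 1993.413 → 1993.4 mm.

1993.4 mm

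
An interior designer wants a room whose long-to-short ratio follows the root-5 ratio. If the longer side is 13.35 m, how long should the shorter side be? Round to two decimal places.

root-5 ≈ 2.23607.
Shorter side = 13.35 ÷ 2.23607 ≈ 5.9703 → 5.97 m.

5.97 m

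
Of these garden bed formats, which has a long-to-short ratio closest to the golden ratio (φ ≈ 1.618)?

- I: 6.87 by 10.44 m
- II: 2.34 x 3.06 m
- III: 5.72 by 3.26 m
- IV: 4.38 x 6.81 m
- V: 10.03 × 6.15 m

V

Ratios (long/short): I ≈ 1.520; II ≈ 1.308; III ≈ 1.755; IV ≈ 1.555; V ≈ 1.631.
golden ratio ≈ 1.618; option V is nearest (Δ 0.013).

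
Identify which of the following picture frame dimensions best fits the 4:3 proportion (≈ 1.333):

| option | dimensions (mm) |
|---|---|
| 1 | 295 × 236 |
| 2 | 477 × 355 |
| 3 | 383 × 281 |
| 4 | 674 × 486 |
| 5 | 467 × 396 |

2

Ratios (long/short): 1 ≈ 1.250; 2 ≈ 1.344; 3 ≈ 1.363; 4 ≈ 1.387; 5 ≈ 1.179.
4:3 ≈ 1.333; option 2 is nearest (Δ 0.011).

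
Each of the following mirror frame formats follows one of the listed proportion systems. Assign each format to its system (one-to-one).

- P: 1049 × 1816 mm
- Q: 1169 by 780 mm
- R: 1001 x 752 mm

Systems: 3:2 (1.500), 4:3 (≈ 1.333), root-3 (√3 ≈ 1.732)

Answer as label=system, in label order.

P=root-3, Q=3:2, R=4:3

P = 1816/1049 ≈ 1.731 → root-3 (1.732)
Q = 1169/780 ≈ 1.499 → 3:2 (1.500)
R = 1001/752 ≈ 1.331 → 4:3 (1.333)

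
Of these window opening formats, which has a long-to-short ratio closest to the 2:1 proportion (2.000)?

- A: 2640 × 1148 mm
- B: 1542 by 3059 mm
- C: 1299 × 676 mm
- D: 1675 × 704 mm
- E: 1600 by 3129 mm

Ratios (long/short): A ≈ 2.300; B ≈ 1.984; C ≈ 1.922; D ≈ 2.379; E ≈ 1.956.
2:1 ≈ 2.000; option B is nearest (Δ 0.016).

B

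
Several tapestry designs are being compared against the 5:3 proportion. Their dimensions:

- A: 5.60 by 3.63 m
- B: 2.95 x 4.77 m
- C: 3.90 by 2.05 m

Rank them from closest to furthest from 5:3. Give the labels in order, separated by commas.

A: 5.60/3.63 ≈ 1.543 → |1.543 − 1.667| = 0.124
B: 4.77/2.95 ≈ 1.617 → |1.617 − 1.667| = 0.050
C: 3.90/2.05 ≈ 1.902 → |1.902 − 1.667| = 0.235

B, A, C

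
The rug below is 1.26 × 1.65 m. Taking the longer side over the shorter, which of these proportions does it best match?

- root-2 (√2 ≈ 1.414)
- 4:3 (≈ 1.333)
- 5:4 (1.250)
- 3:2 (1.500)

1.65/1.26 ≈ 1.310. Nearest candidates are 4:3 (1.333, off by 0.023) and 5:4 (1.250, off by 0.060).

4:3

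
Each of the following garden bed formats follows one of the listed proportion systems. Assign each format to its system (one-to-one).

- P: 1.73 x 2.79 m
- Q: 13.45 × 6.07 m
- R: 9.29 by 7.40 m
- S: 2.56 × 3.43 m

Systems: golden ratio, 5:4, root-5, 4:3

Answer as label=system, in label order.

Ratios: P ≈ 1.613; Q ≈ 2.216; R ≈ 1.255; S ≈ 1.340.
Targets: golden ratio ≈ 1.618; 5:4 ≈ 1.250; root-5 ≈ 2.236; 4:3 ≈ 1.333.

P=golden ratio, Q=root-5, R=5:4, S=4:3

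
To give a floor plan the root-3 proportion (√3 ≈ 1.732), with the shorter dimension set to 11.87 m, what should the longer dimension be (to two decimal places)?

20.56 m

root-3 ≈ 1.73205.
Longer side = 11.87 × 1.73205 ≈ 20.5594 → 20.56 m.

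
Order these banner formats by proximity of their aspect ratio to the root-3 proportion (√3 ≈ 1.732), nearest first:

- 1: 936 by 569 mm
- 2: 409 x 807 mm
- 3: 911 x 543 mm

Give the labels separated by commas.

1: 936/569 ≈ 1.645 → |1.645 − 1.732| = 0.087
2: 807/409 ≈ 1.973 → |1.973 − 1.732| = 0.241
3: 911/543 ≈ 1.678 → |1.678 − 1.732| = 0.054

3, 1, 2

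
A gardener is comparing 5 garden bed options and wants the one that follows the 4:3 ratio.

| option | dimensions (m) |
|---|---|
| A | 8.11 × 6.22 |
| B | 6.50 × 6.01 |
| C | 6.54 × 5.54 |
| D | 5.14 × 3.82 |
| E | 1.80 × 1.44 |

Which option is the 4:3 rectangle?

Target 4:3 ≈ 1.333.
A: 1.304 (Δ0.029)  B: 1.082 (Δ0.251)  C: 1.181 (Δ0.152)  D: 1.346 (Δ0.013)  E: 1.250 (Δ0.083)

D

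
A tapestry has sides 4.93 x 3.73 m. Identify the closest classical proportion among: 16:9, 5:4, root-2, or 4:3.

4.93/3.73 ≈ 1.322. Nearest candidates are 4:3 (1.333, off by 0.011) and 5:4 (1.250, off by 0.072).

4:3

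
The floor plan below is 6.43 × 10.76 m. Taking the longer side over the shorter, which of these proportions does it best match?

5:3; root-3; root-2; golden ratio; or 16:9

5:3

10.76/6.43 ≈ 1.673. Nearest candidates are 5:3 (1.667, off by 0.006) and golden ratio (1.618, off by 0.055).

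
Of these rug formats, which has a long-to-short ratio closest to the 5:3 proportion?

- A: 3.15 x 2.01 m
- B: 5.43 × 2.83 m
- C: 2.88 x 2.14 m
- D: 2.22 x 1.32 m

Ratios (long/short): A ≈ 1.567; B ≈ 1.919; C ≈ 1.346; D ≈ 1.682.
5:3 ≈ 1.667; option D is nearest (Δ 0.015).

D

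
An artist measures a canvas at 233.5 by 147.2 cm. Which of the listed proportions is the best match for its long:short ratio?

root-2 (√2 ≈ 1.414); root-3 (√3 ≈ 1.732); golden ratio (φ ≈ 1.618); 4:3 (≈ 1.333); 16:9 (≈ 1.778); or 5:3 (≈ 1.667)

233.5/147.2 ≈ 1.586. Nearest candidates are golden ratio (1.618, off by 0.032) and 5:3 (1.667, off by 0.081).

golden ratio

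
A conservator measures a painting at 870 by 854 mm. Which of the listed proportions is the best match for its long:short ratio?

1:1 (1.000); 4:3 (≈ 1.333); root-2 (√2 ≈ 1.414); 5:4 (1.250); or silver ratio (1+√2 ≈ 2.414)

1:1

870/854 ≈ 1.019. Nearest candidates are 1:1 (1.000, off by 0.019) and 5:4 (1.250, off by 0.231).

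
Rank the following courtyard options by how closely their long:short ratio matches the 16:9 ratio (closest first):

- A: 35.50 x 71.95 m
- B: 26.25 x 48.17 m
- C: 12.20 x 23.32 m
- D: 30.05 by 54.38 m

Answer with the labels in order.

A: 71.95/35.50 ≈ 2.027 → |2.027 − 1.778| = 0.249
B: 48.17/26.25 ≈ 1.835 → |1.835 − 1.778| = 0.057
C: 23.32/12.20 ≈ 1.911 → |1.911 − 1.778| = 0.133
D: 54.38/30.05 ≈ 1.810 → |1.810 − 1.778| = 0.032

D, B, C, A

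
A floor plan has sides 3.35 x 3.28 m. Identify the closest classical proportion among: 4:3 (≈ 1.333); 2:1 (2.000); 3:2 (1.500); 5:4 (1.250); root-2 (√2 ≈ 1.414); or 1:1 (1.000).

3.35/3.28 ≈ 1.021. Nearest candidates are 1:1 (1.000, off by 0.021) and 5:4 (1.250, off by 0.229).

1:1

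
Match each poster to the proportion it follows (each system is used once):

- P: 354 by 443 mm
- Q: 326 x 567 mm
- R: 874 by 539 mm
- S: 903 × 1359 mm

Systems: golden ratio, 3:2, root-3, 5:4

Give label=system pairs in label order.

P=5:4, Q=root-3, R=golden ratio, S=3:2

Ratios: P ≈ 1.251; Q ≈ 1.739; R ≈ 1.622; S ≈ 1.505.
Targets: golden ratio ≈ 1.618; 3:2 ≈ 1.500; root-3 ≈ 1.732; 5:4 ≈ 1.250.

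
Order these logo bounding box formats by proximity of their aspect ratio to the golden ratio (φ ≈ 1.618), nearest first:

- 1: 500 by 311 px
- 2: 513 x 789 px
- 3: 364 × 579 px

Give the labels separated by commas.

1, 3, 2

Ratios: 1 = 500 / 311 ≈ 1.608; 2 = 789 / 513 ≈ 1.538; 3 = 579 / 364 ≈ 1.591.
|Δ from 1.618|: 1 0.010; 2 0.080; 3 0.027.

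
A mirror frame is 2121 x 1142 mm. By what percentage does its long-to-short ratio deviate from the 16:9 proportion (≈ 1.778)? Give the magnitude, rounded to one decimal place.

4.5%

Ratio = 2121 / 1142 ≈ 1.8573.
Ideal 16:9 ≈ 1.7778. |1.8573 − 1.7778| / 1.7778 ≈ 4.47% → 4.5%.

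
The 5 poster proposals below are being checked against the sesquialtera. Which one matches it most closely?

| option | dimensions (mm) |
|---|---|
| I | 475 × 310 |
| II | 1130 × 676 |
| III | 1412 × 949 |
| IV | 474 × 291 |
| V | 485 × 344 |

III

Target 3:2 ≈ 1.500.
I: 1.532 (Δ0.032)  II: 1.672 (Δ0.172)  III: 1.488 (Δ0.012)  IV: 1.629 (Δ0.129)  V: 1.410 (Δ0.090)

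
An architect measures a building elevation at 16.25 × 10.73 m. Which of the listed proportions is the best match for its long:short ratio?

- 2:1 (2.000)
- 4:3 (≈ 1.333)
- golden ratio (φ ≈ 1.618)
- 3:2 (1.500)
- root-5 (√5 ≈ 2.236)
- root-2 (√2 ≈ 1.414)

3:2

16.25/10.73 ≈ 1.514. Nearest candidates are 3:2 (1.500, off by 0.014) and root-2 (1.414, off by 0.100).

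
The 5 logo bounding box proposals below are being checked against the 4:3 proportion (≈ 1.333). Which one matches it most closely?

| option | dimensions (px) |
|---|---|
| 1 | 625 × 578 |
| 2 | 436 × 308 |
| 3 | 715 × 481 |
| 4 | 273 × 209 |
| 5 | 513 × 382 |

5

Ratios (long/short): 1 ≈ 1.081; 2 ≈ 1.416; 3 ≈ 1.486; 4 ≈ 1.306; 5 ≈ 1.343.
4:3 ≈ 1.333; option 5 is nearest (Δ 0.010).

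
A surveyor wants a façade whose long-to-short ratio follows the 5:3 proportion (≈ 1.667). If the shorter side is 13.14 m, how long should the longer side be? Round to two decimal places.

21.90 m

5:3 ≈ 1.66667.
Longer side = 13.14 × 1.66667 ≈ 21.9000 → 21.90 m.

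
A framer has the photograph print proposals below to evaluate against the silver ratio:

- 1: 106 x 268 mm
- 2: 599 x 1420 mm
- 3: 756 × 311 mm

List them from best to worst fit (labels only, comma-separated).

3, 2, 1

1: 268/106 ≈ 2.528 → |2.528 − 2.414| = 0.114
2: 1420/599 ≈ 2.371 → |2.371 − 2.414| = 0.043
3: 756/311 ≈ 2.431 → |2.431 − 2.414| = 0.017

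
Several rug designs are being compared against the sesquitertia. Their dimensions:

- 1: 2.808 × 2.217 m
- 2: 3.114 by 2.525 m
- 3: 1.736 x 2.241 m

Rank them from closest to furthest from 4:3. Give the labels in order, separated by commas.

3, 1, 2

Ratios: 1 = 2.808 / 2.217 ≈ 1.267; 2 = 3.114 / 2.525 ≈ 1.233; 3 = 2.241 / 1.736 ≈ 1.291.
|Δ from 1.333|: 1 0.066; 2 0.100; 3 0.042.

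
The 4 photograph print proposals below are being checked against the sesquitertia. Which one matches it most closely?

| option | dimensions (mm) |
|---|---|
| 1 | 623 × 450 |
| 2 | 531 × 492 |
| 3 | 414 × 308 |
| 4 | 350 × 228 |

Target 4:3 ≈ 1.333.
1: 1.384 (Δ0.051)  2: 1.079 (Δ0.254)  3: 1.344 (Δ0.011)  4: 1.535 (Δ0.202)

3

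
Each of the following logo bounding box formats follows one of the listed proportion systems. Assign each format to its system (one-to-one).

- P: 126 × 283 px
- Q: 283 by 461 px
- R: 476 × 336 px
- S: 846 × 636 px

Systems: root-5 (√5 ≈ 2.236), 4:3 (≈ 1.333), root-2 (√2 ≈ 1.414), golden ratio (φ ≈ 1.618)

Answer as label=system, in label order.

P = 283/126 ≈ 2.246 → root-5 (2.236)
Q = 461/283 ≈ 1.629 → golden ratio (1.618)
R = 476/336 ≈ 1.417 → root-2 (1.414)
S = 846/636 ≈ 1.330 → 4:3 (1.333)

P=root-5, Q=golden ratio, R=root-2, S=4:3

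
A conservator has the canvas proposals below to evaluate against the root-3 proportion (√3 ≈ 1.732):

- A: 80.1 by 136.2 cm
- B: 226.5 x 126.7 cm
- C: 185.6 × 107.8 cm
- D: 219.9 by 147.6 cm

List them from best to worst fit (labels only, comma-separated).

C, A, B, D

A: 136.2/80.1 ≈ 1.700 → |1.700 − 1.732| = 0.032
B: 226.5/126.7 ≈ 1.788 → |1.788 − 1.732| = 0.056
C: 185.6/107.8 ≈ 1.722 → |1.722 − 1.732| = 0.010
D: 219.9/147.6 ≈ 1.490 → |1.490 − 1.732| = 0.242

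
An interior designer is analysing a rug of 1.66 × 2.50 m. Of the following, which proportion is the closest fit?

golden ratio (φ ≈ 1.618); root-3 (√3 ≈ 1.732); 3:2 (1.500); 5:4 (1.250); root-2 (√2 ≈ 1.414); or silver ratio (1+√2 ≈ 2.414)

2.50/1.66 ≈ 1.506. Nearest candidates are 3:2 (1.500, off by 0.006) and root-2 (1.414, off by 0.092).

3:2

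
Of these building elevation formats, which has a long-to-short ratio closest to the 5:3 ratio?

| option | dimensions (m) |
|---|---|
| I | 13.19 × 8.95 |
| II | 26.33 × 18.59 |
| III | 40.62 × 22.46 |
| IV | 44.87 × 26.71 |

Ratios (long/short): I ≈ 1.474; II ≈ 1.416; III ≈ 1.809; IV ≈ 1.680.
5:3 ≈ 1.667; option IV is nearest (Δ 0.013).

IV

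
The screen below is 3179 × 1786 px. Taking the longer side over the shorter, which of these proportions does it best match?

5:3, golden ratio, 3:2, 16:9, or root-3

16:9

Ratio = 3179 / 1786 ≈ 1.780.
Distances: 5:3 1.667 (Δ 0.113); golden ratio 1.618 (Δ 0.162); 3:2 1.500 (Δ 0.280); 16:9 1.778 (Δ 0.002); root-3 1.732 (Δ 0.048).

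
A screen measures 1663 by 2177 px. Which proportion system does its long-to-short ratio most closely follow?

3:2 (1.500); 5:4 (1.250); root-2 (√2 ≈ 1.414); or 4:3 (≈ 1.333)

4:3

Ratio = 2177 / 1663 ≈ 1.309.
Distances: 3:2 1.500 (Δ 0.191); 5:4 1.250 (Δ 0.059); root-2 1.414 (Δ 0.105); 4:3 1.333 (Δ 0.024).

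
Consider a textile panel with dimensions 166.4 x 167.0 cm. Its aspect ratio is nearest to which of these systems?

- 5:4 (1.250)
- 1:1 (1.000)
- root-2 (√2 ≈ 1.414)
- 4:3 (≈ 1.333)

1:1

Ratio = 167.0 / 166.4 ≈ 1.004.
Distances: 5:4 1.250 (Δ 0.246); 1:1 1.000 (Δ 0.004); root-2 1.414 (Δ 0.410); 4:3 1.333 (Δ 0.329).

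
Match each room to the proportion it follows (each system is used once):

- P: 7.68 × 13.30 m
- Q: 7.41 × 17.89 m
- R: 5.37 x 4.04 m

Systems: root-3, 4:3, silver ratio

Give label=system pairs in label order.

P = 13.30/7.68 ≈ 1.732 → root-3 (1.732)
Q = 17.89/7.41 ≈ 2.414 → silver ratio (2.414)
R = 5.37/4.04 ≈ 1.329 → 4:3 (1.333)

P=root-3, Q=silver ratio, R=4:3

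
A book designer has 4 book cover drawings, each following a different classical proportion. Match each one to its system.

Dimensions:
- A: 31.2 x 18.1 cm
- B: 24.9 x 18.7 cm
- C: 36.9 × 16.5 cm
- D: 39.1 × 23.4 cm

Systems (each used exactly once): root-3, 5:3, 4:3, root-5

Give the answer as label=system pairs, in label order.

A=root-3, B=4:3, C=root-5, D=5:3

A = 31.2/18.1 ≈ 1.724 → root-3 (1.732)
B = 24.9/18.7 ≈ 1.332 → 4:3 (1.333)
C = 36.9/16.5 ≈ 2.236 → root-5 (2.236)
D = 39.1/23.4 ≈ 1.671 → 5:3 (1.667)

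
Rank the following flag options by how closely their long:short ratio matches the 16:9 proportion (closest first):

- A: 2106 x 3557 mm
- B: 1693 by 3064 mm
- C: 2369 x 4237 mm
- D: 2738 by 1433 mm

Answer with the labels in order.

A: 3557/2106 ≈ 1.689 → |1.689 − 1.778| = 0.089
B: 3064/1693 ≈ 1.810 → |1.810 − 1.778| = 0.032
C: 4237/2369 ≈ 1.789 → |1.789 − 1.778| = 0.011
D: 2738/1433 ≈ 1.911 → |1.911 − 1.778| = 0.133

C, B, A, D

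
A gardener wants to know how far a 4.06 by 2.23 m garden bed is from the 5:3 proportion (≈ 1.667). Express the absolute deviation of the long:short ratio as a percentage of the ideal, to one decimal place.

Ratio = 4.06 / 2.23 ≈ 1.8206.
Ideal 5:3 ≈ 1.6667. |1.8206 − 1.6667| / 1.6667 ≈ 9.23% → 9.2%.

9.2%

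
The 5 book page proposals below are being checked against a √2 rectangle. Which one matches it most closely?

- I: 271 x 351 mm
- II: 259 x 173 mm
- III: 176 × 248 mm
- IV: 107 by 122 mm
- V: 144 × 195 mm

Ratios (long/short): I ≈ 1.295; II ≈ 1.497; III ≈ 1.409; IV ≈ 1.140; V ≈ 1.354.
root-2 ≈ 1.414; option III is nearest (Δ 0.005).

III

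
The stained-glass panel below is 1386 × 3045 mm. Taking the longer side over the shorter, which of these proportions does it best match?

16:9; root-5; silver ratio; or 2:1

3045/1386 ≈ 2.197. Nearest candidates are root-5 (2.236, off by 0.039) and 2:1 (2.000, off by 0.197).

root-5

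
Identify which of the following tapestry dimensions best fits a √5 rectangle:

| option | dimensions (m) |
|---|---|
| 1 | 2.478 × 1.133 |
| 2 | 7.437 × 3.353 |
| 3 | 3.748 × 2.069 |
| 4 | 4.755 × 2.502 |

2

Ratios (long/short): 1 ≈ 2.187; 2 ≈ 2.218; 3 ≈ 1.812; 4 ≈ 1.900.
root-5 ≈ 2.236; option 2 is nearest (Δ 0.018).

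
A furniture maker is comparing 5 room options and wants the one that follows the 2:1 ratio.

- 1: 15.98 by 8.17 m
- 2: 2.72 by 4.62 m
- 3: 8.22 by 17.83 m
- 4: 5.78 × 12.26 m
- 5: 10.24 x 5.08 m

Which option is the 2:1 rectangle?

5

Ratios (long/short): 1 ≈ 1.956; 2 ≈ 1.699; 3 ≈ 2.169; 4 ≈ 2.121; 5 ≈ 2.016.
2:1 ≈ 2.000; option 5 is nearest (Δ 0.016).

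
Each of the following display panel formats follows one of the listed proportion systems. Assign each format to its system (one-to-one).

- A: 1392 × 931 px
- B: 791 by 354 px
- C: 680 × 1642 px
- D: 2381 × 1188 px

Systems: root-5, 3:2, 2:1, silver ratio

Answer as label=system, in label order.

A = 1392/931 ≈ 1.495 → 3:2 (1.500)
B = 791/354 ≈ 2.234 → root-5 (2.236)
C = 1642/680 ≈ 2.415 → silver ratio (2.414)
D = 2381/1188 ≈ 2.004 → 2:1 (2.000)

A=3:2, B=root-5, C=silver ratio, D=2:1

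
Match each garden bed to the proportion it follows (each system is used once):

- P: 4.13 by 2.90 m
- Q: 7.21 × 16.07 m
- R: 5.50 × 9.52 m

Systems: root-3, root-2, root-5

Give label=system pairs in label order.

P=root-2, Q=root-5, R=root-3

Ratios: P ≈ 1.424; Q ≈ 2.229; R ≈ 1.731.
Targets: root-3 ≈ 1.732; root-2 ≈ 1.414; root-5 ≈ 2.236.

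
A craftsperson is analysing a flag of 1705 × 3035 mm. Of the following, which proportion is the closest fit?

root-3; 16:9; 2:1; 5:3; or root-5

16:9

Ratio = 3035 / 1705 ≈ 1.780.
Distances: root-3 1.732 (Δ 0.048); 16:9 1.778 (Δ 0.002); 2:1 2.000 (Δ 0.220); 5:3 1.667 (Δ 0.113); root-5 2.236 (Δ 0.456).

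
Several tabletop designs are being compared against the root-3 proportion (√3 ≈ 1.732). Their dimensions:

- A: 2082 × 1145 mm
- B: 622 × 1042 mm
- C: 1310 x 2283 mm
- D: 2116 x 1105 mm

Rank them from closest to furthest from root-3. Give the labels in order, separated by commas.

A: 2082/1145 ≈ 1.818 → |1.818 − 1.732| = 0.086
B: 1042/622 ≈ 1.675 → |1.675 − 1.732| = 0.057
C: 2283/1310 ≈ 1.743 → |1.743 − 1.732| = 0.011
D: 2116/1105 ≈ 1.915 → |1.915 − 1.732| = 0.183

C, B, A, D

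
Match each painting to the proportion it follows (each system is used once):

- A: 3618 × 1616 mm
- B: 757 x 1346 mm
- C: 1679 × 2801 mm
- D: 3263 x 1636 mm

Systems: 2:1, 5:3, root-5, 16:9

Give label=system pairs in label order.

A=root-5, B=16:9, C=5:3, D=2:1

Ratios: A ≈ 2.239; B ≈ 1.778; C ≈ 1.668; D ≈ 1.994.
Targets: 2:1 ≈ 2.000; 5:3 ≈ 1.667; root-5 ≈ 2.236; 16:9 ≈ 1.778.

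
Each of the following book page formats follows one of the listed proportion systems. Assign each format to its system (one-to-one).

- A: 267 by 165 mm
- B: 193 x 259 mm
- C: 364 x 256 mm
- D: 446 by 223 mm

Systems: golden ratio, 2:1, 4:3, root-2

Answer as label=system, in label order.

A=golden ratio, B=4:3, C=root-2, D=2:1

Ratios: A ≈ 1.618; B ≈ 1.342; C ≈ 1.422; D ≈ 2.000.
Targets: golden ratio ≈ 1.618; 2:1 ≈ 2.000; 4:3 ≈ 1.333; root-2 ≈ 1.414.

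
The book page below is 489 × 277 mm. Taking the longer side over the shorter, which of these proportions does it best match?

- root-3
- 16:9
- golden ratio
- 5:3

16:9

489/277 ≈ 1.765. Nearest candidates are 16:9 (1.778, off by 0.013) and root-3 (1.732, off by 0.033).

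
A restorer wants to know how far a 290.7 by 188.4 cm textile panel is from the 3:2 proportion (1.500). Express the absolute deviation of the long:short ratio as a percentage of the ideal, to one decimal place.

Ratio = 290.7 / 188.4 ≈ 1.5430.
Ideal 3:2 = 1.5000. |1.5430 − 1.5000| / 1.5000 ≈ 2.87% → 2.9%.

2.9%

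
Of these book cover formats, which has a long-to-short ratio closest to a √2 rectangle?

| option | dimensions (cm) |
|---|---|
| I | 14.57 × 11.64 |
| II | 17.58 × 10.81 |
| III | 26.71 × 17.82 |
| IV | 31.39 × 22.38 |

IV

Ratios (long/short): I ≈ 1.252; II ≈ 1.626; III ≈ 1.499; IV ≈ 1.403.
root-2 ≈ 1.414; option IV is nearest (Δ 0.011).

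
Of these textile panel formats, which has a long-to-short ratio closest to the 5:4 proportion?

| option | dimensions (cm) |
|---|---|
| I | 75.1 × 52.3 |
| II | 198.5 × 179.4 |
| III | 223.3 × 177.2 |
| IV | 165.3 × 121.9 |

Ratios (long/short): I ≈ 1.436; II ≈ 1.106; III ≈ 1.260; IV ≈ 1.356.
5:4 ≈ 1.250; option III is nearest (Δ 0.010).

III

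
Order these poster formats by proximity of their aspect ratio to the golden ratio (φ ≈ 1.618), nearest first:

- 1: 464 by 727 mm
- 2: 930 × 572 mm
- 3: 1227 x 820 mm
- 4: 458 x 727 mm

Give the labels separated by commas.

Ratios: 1 = 727 / 464 ≈ 1.567; 2 = 930 / 572 ≈ 1.626; 3 = 1227 / 820 ≈ 1.496; 4 = 727 / 458 ≈ 1.587.
|Δ from 1.618|: 1 0.051; 2 0.008; 3 0.122; 4 0.031.

2, 4, 1, 3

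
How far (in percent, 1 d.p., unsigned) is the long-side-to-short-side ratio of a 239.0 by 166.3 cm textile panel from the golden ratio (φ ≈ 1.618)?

Ratio = 239.0 / 166.3 ≈ 1.4372.
Ideal golden ratio ≈ 1.6180. |1.4372 − 1.6180| / 1.6180 ≈ 11.17% → 11.2%.

11.2%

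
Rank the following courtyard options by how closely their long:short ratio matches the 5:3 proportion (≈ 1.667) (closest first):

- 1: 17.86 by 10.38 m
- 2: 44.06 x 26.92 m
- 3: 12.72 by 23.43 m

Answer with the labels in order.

1: 17.86/10.38 ≈ 1.721 → |1.721 − 1.667| = 0.054
2: 44.06/26.92 ≈ 1.637 → |1.637 − 1.667| = 0.030
3: 23.43/12.72 ≈ 1.842 → |1.842 − 1.667| = 0.175

2, 1, 3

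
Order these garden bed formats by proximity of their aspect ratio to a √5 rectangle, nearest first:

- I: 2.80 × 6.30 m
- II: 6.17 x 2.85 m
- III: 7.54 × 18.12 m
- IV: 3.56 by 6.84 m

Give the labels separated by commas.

I, II, III, IV

I: 6.30/2.80 ≈ 2.250 → |2.250 − 2.236| = 0.014
II: 6.17/2.85 ≈ 2.165 → |2.165 − 2.236| = 0.071
III: 18.12/7.54 ≈ 2.403 → |2.403 − 2.236| = 0.167
IV: 6.84/3.56 ≈ 1.921 → |1.921 − 2.236| = 0.315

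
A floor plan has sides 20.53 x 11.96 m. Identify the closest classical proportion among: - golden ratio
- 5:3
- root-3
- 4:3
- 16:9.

20.53/11.96 ≈ 1.717. Nearest candidates are root-3 (1.732, off by 0.015) and 5:3 (1.667, off by 0.050).

root-3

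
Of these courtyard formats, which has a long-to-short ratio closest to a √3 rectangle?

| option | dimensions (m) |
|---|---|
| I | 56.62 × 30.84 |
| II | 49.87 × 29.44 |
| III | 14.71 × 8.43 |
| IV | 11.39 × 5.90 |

Target root-3 ≈ 1.732.
I: 1.836 (Δ0.104)  II: 1.694 (Δ0.038)  III: 1.745 (Δ0.013)  IV: 1.931 (Δ0.199)

III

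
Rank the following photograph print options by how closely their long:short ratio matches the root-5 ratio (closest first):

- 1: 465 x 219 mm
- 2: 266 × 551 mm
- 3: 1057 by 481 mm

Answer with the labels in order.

Ratios: 1 = 465 / 219 ≈ 2.123; 2 = 551 / 266 ≈ 2.071; 3 = 1057 / 481 ≈ 2.198.
|Δ from 2.236|: 1 0.113; 2 0.165; 3 0.038.

3, 1, 2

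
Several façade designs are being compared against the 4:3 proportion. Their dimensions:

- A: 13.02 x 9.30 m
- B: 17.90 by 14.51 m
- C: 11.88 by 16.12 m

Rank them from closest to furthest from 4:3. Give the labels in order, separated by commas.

Ratios: A = 13.02 / 9.30 ≈ 1.400; B = 17.90 / 14.51 ≈ 1.234; C = 16.12 / 11.88 ≈ 1.357.
|Δ from 1.333|: A 0.067; B 0.099; C 0.024.

C, A, B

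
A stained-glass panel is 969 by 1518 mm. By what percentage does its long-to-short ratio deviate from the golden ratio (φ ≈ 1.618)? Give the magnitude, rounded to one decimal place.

3.2%

Ratio = 1518 / 969 ≈ 1.5666.
Ideal golden ratio ≈ 1.6180. |1.5666 − 1.6180| / 1.6180 ≈ 3.18% → 3.2%.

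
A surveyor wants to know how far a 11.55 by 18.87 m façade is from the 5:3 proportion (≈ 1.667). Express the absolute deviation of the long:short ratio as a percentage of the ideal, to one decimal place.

Ratio = 18.87 / 11.55 ≈ 1.6338.
Ideal 5:3 ≈ 1.6667. |1.6338 − 1.6667| / 1.6667 ≈ 1.97% → 2.0%.

2.0%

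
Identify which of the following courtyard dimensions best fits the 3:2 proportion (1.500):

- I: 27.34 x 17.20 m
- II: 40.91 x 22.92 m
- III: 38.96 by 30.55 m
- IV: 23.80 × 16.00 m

IV

Target 3:2 ≈ 1.500.
I: 1.590 (Δ0.090)  II: 1.785 (Δ0.285)  III: 1.275 (Δ0.225)  IV: 1.488 (Δ0.012)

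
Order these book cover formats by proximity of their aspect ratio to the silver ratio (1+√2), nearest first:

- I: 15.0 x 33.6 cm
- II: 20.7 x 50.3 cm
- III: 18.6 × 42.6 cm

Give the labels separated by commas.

II, III, I

Ratios: I = 33.6 / 15.0 ≈ 2.240; II = 50.3 / 20.7 ≈ 2.430; III = 42.6 / 18.6 ≈ 2.290.
|Δ from 2.414|: I 0.174; II 0.016; III 0.124.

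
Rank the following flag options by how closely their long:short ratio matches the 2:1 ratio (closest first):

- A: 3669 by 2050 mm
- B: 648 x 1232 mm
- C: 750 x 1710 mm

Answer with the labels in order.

Ratios: A = 3669 / 2050 ≈ 1.790; B = 1232 / 648 ≈ 1.901; C = 1710 / 750 ≈ 2.280.
|Δ from 2.000|: A 0.210; B 0.099; C 0.280.

B, A, C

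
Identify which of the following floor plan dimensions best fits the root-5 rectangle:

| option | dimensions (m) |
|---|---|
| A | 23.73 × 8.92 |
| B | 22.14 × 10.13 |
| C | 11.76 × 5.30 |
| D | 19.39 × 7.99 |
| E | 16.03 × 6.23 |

C

Ratios (long/short): A ≈ 2.660; B ≈ 2.186; C ≈ 2.219; D ≈ 2.427; E ≈ 2.573.
root-5 ≈ 2.236; option C is nearest (Δ 0.017).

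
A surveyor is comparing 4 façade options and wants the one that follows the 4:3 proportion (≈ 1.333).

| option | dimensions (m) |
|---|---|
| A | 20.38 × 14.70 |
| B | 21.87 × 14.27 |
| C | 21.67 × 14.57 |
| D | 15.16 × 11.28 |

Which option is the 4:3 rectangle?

Ratios (long/short): A ≈ 1.386; B ≈ 1.533; C ≈ 1.487; D ≈ 1.344.
4:3 ≈ 1.333; option D is nearest (Δ 0.011).

D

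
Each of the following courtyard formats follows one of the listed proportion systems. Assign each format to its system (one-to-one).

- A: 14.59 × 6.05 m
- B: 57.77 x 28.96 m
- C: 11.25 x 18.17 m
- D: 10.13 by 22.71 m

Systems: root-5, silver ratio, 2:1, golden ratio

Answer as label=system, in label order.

Ratios: A ≈ 2.412; B ≈ 1.995; C ≈ 1.615; D ≈ 2.242.
Targets: root-5 ≈ 2.236; silver ratio ≈ 2.414; 2:1 ≈ 2.000; golden ratio ≈ 1.618.

A=silver ratio, B=2:1, C=golden ratio, D=root-5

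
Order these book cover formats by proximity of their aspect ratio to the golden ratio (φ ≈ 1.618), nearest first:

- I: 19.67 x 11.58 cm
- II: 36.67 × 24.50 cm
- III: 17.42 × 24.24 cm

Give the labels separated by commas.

Ratios: I = 19.67 / 11.58 ≈ 1.699; II = 36.67 / 24.50 ≈ 1.497; III = 24.24 / 17.42 ≈ 1.392.
|Δ from 1.618|: I 0.081; II 0.121; III 0.226.

I, II, III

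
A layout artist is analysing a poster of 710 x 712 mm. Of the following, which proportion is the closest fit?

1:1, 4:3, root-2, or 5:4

Ratio = 712 / 710 ≈ 1.003.
Distances: 1:1 1.000 (Δ 0.003); 4:3 1.333 (Δ 0.330); root-2 1.414 (Δ 0.411); 5:4 1.250 (Δ 0.247).

1:1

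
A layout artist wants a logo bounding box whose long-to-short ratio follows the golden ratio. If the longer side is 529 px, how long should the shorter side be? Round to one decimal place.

golden ratio ≈ 1.61803.
Shorter side = 529 ÷ 1.61803 ≈ 326.941 → 326.9 px.

326.9 px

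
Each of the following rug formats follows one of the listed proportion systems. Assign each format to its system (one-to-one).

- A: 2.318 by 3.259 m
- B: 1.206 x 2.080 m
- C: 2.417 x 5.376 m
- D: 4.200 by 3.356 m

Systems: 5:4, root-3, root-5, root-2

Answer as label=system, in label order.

A=root-2, B=root-3, C=root-5, D=5:4

Ratios: A ≈ 1.406; B ≈ 1.725; C ≈ 2.224; D ≈ 1.251.
Targets: 5:4 ≈ 1.250; root-3 ≈ 1.732; root-5 ≈ 2.236; root-2 ≈ 1.414.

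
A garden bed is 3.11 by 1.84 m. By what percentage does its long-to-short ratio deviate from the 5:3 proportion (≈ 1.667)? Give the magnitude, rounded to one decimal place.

Ratio = 3.11 / 1.84 ≈ 1.6902.
Ideal 5:3 ≈ 1.6667. |1.6902 − 1.6667| / 1.6667 ≈ 1.41% → 1.4%.

1.4%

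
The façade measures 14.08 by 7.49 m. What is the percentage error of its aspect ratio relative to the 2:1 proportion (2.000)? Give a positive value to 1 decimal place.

Ratio = 14.08 / 7.49 ≈ 1.8798.
Ideal 2:1 = 2.0000. |1.8798 − 2.0000| / 2.0000 ≈ 6.01% → 6.0%.

6.0%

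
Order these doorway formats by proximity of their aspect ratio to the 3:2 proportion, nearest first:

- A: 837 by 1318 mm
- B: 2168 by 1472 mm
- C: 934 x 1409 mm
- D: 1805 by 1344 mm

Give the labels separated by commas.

Ratios: A = 1318 / 837 ≈ 1.575; B = 2168 / 1472 ≈ 1.473; C = 1409 / 934 ≈ 1.509; D = 1805 / 1344 ≈ 1.343.
|Δ from 1.500|: A 0.075; B 0.027; C 0.009; D 0.157.

C, B, A, D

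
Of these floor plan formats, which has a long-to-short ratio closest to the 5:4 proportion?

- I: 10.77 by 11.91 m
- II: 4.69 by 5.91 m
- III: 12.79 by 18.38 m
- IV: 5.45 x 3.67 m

II

Ratios (long/short): I ≈ 1.106; II ≈ 1.260; III ≈ 1.437; IV ≈ 1.485.
5:4 ≈ 1.250; option II is nearest (Δ 0.010).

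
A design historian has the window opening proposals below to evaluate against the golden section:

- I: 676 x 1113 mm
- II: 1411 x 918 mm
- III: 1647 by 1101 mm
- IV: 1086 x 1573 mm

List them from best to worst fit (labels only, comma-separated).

I, II, III, IV

Ratios: I = 1113 / 676 ≈ 1.646; II = 1411 / 918 ≈ 1.537; III = 1647 / 1101 ≈ 1.496; IV = 1573 / 1086 ≈ 1.448.
|Δ from 1.618|: I 0.028; II 0.081; III 0.122; IV 0.170.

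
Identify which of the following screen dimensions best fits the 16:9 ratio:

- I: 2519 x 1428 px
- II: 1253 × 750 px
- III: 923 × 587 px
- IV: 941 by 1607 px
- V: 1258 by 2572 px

Ratios (long/short): I ≈ 1.764; II ≈ 1.671; III ≈ 1.572; IV ≈ 1.708; V ≈ 2.045.
16:9 ≈ 1.778; option I is nearest (Δ 0.014).

I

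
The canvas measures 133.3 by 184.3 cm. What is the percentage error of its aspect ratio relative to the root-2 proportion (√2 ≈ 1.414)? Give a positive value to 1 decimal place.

2.2%

Ratio = 184.3 / 133.3 ≈ 1.3826.
Ideal root-2 ≈ 1.4142. |1.3826 − 1.4142| / 1.4142 ≈ 2.23% → 2.2%.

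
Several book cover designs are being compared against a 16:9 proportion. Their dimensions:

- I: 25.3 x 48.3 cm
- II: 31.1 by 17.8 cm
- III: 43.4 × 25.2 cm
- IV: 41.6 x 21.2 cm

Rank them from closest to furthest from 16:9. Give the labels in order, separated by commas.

II, III, I, IV

I: 48.3/25.3 ≈ 1.909 → |1.909 − 1.778| = 0.131
II: 31.1/17.8 ≈ 1.747 → |1.747 − 1.778| = 0.031
III: 43.4/25.2 ≈ 1.722 → |1.722 − 1.778| = 0.056
IV: 41.6/21.2 ≈ 1.962 → |1.962 − 1.778| = 0.184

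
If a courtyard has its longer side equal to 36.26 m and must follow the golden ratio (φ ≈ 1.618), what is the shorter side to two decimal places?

22.41 m

golden ratio ≈ 1.61803.
Shorter side = 36.26 ÷ 1.61803 ≈ 22.4100 → 22.41 m.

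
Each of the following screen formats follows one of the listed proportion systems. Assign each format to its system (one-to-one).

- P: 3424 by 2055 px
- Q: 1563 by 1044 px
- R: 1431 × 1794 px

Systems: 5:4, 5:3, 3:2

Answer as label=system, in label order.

Ratios: P ≈ 1.666; Q ≈ 1.497; R ≈ 1.254.
Targets: 5:4 ≈ 1.250; 5:3 ≈ 1.667; 3:2 ≈ 1.500.

P=5:3, Q=3:2, R=5:4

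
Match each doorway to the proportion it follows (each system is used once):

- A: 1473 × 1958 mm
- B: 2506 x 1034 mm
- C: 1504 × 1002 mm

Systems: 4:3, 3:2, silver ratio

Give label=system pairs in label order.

A=4:3, B=silver ratio, C=3:2

Ratios: A ≈ 1.329; B ≈ 2.424; C ≈ 1.501.
Targets: 4:3 ≈ 1.333; 3:2 ≈ 1.500; silver ratio ≈ 2.414.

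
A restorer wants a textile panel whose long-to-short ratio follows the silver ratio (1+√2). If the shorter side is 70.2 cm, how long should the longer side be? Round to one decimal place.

169.5 cm

silver ratio ≈ 2.41421.
Longer side = 70.2 × 2.41421 ≈ 169.478 → 169.5 cm.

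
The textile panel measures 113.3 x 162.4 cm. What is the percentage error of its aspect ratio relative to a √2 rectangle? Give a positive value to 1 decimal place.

Ratio = 162.4 / 113.3 ≈ 1.4334.
Ideal root-2 ≈ 1.4142. |1.4334 − 1.4142| / 1.4142 ≈ 1.36% → 1.4%.

1.4%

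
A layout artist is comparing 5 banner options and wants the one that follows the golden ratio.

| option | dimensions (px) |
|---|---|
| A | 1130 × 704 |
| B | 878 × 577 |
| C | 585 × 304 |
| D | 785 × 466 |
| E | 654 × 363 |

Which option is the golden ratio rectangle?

Ratios (long/short): A ≈ 1.605; B ≈ 1.522; C ≈ 1.924; D ≈ 1.685; E ≈ 1.802.
golden ratio ≈ 1.618; option A is nearest (Δ 0.013).

A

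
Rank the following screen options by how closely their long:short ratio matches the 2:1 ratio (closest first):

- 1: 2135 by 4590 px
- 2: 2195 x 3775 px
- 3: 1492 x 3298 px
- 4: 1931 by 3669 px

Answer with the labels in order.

1: 4590/2135 ≈ 2.150 → |2.150 − 2.000| = 0.150
2: 3775/2195 ≈ 1.720 → |1.720 − 2.000| = 0.280
3: 3298/1492 ≈ 2.210 → |2.210 − 2.000| = 0.210
4: 3669/1931 ≈ 1.900 → |1.900 − 2.000| = 0.100

4, 1, 3, 2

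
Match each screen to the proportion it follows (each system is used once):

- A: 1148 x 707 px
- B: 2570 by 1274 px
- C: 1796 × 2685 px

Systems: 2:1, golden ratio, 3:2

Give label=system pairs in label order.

A=golden ratio, B=2:1, C=3:2

Ratios: A ≈ 1.624; B ≈ 2.017; C ≈ 1.495.
Targets: 2:1 ≈ 2.000; golden ratio ≈ 1.618; 3:2 ≈ 1.500.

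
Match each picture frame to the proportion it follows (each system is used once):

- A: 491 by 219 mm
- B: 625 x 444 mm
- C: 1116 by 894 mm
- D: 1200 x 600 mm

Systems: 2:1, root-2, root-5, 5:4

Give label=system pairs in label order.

A=root-5, B=root-2, C=5:4, D=2:1

A = 491/219 ≈ 2.242 → root-5 (2.236)
B = 625/444 ≈ 1.408 → root-2 (1.414)
C = 1116/894 ≈ 1.248 → 5:4 (1.250)
D = 1200/600 ≈ 2.000 → 2:1 (2.000)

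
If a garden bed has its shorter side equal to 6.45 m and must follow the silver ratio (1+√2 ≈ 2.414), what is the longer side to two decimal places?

15.57 m

silver ratio ≈ 2.41421.
Longer side = 6.45 × 2.41421 ≈ 15.5717 → 15.57 m.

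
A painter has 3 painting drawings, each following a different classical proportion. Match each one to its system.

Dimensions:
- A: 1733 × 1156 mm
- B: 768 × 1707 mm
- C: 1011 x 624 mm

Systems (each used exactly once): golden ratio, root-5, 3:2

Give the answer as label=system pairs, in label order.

A=3:2, B=root-5, C=golden ratio

Ratios: A ≈ 1.499; B ≈ 2.223; C ≈ 1.620.
Targets: golden ratio ≈ 1.618; root-5 ≈ 2.236; 3:2 ≈ 1.500.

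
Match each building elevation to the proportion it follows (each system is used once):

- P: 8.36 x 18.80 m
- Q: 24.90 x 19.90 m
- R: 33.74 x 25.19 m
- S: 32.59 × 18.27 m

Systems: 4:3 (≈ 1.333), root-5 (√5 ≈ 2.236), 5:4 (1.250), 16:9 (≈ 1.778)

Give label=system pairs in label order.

Ratios: P ≈ 2.249; Q ≈ 1.251; R ≈ 1.339; S ≈ 1.784.
Targets: 4:3 ≈ 1.333; root-5 ≈ 2.236; 5:4 ≈ 1.250; 16:9 ≈ 1.778.

P=root-5, Q=5:4, R=4:3, S=16:9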